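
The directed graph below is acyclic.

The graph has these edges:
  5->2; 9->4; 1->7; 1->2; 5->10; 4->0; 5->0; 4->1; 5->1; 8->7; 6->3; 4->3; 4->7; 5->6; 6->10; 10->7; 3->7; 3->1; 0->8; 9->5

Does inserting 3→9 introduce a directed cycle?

Yes

Adding 3→9 creates a cycle iff 9 can already reach 3.
Path from 9: 9 → 4 → 3.
So 9 → … → 3 → 9 is a cycle.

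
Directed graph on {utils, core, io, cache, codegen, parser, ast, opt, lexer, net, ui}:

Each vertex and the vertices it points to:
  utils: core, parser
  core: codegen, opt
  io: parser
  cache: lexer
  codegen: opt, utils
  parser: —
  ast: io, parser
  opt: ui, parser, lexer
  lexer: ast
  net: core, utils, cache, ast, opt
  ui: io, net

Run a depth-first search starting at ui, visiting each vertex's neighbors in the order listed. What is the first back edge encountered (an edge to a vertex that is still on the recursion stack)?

opt→ui

DFS from ui (visiting each vertex's neighbors in the order listed); mark gray on enter, black on exit:
ui gray
  io gray
    parser gray
    parser black
  io black
  net gray
    core gray
      codegen gray
        opt gray
          opt→ui: ui is gray → back edge
First back edge: opt → ui.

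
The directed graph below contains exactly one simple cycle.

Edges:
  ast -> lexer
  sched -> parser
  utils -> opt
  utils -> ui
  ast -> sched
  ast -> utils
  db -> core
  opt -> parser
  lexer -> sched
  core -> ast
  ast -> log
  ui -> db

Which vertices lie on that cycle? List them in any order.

DFS with gray/black marking from ast:
ast gray
  utils gray
    ui gray
      db gray
        core gray
          core→ast: ast is gray → back edge
Back edge closes the cycle ast → utils → ui → db → core → ast; its vertices are {db, ui, ast, core, utils}.

db, ui, ast, core, utils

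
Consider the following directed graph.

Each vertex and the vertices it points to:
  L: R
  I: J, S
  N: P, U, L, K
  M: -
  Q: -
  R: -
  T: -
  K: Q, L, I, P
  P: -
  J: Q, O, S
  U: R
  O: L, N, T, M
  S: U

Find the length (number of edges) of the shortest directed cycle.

For each vertex v, BFS finds the shortest path from v back to v.
The shortest such closed walk is K → I → J → O → N → K, length 5.

5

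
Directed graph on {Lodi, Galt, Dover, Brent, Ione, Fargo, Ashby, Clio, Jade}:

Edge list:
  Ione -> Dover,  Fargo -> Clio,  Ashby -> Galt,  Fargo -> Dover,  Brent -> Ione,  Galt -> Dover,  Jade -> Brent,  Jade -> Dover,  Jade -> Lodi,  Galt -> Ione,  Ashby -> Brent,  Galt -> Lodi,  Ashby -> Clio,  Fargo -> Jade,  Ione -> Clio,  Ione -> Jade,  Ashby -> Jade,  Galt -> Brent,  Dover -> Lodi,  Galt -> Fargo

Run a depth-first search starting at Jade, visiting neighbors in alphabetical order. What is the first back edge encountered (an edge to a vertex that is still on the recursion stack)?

DFS from Jade (visiting neighbors in alphabetical order); mark gray on enter, black on exit:
Jade gray
  Brent gray
    Ione gray
      Clio gray
      Clio black
      Dover gray
        Lodi gray
        Lodi black
      Dover black
      Ione→Jade: Jade is gray → back edge
First back edge: Ione → Jade.

Ione->Jade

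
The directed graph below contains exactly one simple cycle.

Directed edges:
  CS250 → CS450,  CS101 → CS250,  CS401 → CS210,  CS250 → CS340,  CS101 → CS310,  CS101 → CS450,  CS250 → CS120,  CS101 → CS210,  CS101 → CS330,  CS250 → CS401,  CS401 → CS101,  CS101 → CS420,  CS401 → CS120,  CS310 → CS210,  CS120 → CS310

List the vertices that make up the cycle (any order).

DFS with gray/black marking from CS101:
CS101 gray
  CS420 gray
  CS420 black
  CS450 gray
  CS450 black
  CS250 gray
    CS250→CS450: CS450 black — skip
    CS401 gray
      CS401→CS101: CS101 is gray → back edge
Back edge closes the cycle CS101 → CS250 → CS401 → CS101; its vertices are {CS101, CS250, CS401}.

CS101, CS250, CS401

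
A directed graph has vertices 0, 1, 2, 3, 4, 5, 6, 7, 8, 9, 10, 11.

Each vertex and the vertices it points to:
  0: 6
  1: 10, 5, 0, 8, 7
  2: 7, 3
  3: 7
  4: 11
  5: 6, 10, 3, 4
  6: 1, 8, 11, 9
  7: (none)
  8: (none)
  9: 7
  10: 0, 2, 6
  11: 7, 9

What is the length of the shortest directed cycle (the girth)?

For each vertex v, BFS finds the shortest path from v back to v.
The shortest such closed walk is 1 → 5 → 6 → 1, length 3.

3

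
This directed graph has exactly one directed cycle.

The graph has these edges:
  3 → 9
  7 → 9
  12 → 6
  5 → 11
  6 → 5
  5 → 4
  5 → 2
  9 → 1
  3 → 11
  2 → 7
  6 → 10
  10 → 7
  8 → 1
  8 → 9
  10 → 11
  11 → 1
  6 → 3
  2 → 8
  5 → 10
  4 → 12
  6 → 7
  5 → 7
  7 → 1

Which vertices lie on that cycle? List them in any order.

DFS with gray/black marking from 6:
6 gray
  7 gray
    1 gray
    1 black
    9 gray
      9→1: 1 black — skip
    9 black
  7 black
  10 gray
    11 gray
      11→1: 1 black — skip
    11 black
    10→7: 7 black — skip
  10 black
  3 gray
    3→9: 9 black — skip
    3→11: 11 black — skip
  3 black
  5 gray
    2 gray
      2→7: 7 black — skip
      8 gray
        8→1: 1 black — skip
        8→9: 9 black — skip
      8 black
    2 black
    5→10: 10 black — skip
    5→7: 7 black — skip
    5→11: 11 black — skip
    4 gray
      12 gray
        12→6: 6 is gray → back edge
Back edge closes the cycle 6 → 5 → 4 → 12 → 6; its vertices are {4, 5, 6, 12}.

4, 5, 6, 12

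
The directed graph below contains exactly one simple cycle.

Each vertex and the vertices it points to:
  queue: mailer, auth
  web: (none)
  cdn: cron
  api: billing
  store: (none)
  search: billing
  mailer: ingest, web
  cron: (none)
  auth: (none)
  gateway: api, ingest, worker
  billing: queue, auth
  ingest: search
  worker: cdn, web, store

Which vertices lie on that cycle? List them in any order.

DFS with gray/black marking from billing:
billing gray
  queue gray
    mailer gray
      ingest gray
        search gray
          search→billing: billing is gray → back edge
Back edge closes the cycle billing → queue → mailer → ingest → search → billing; its vertices are {queue, ingest, mailer, search, billing}.

queue, ingest, mailer, search, billing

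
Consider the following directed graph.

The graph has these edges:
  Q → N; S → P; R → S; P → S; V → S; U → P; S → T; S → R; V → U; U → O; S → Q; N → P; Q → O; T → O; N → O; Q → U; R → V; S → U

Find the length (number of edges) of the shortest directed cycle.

2

For each vertex v, BFS finds the shortest path from v back to v.
The shortest such closed walk is S → R → S, length 2.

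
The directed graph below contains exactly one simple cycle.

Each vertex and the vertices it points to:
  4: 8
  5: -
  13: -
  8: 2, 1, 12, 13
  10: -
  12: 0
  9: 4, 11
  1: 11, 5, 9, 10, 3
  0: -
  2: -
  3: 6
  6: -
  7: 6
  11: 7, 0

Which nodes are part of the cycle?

1, 4, 8, 9

DFS with gray/black marking from 8:
8 gray
  2 gray
  2 black
  1 gray
    11 gray
      7 gray
        6 gray
        6 black
      7 black
      0 gray
      0 black
    11 black
    5 gray
    5 black
    9 gray
      4 gray
        4→8: 8 is gray → back edge
Back edge closes the cycle 8 → 1 → 9 → 4 → 8; its vertices are {1, 4, 8, 9}.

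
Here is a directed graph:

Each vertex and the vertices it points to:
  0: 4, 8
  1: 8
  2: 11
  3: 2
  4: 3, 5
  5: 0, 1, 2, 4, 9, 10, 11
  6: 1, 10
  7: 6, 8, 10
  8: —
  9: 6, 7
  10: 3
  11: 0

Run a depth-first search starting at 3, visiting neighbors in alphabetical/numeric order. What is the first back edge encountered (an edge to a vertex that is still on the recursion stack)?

4->3

DFS from 3 (visiting neighbors in alphabetical/numeric order); mark gray on enter, black on exit:
3 gray
  2 gray
    11 gray
      0 gray
        4 gray
          4→3: 3 is gray → back edge
First back edge: 4 → 3.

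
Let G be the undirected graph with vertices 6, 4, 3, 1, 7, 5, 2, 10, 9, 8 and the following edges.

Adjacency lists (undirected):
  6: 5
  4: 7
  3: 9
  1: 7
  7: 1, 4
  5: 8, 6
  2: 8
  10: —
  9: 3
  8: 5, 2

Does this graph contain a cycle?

DFS, tracking each vertex's parent; an edge to a visited non-parent vertex closes a cycle.
Start from 6:
visit 6 (parent –)
  visit 5 (parent 6)
    visit 8 (parent 5)
      8–5: parent, skip
      visit 2 (parent 8)
        2–8: parent, skip
    5–6: parent, skip
visit 4 (parent –)
  visit 7 (parent 4)
    visit 1 (parent 7)
      1–7: parent, skip
    7–4: parent, skip
visit 3 (parent –)
  visit 9 (parent 3)
    9–3: parent, skip
visit 10 (parent –)
No non-parent visited neighbor found — the graph is a forest.

No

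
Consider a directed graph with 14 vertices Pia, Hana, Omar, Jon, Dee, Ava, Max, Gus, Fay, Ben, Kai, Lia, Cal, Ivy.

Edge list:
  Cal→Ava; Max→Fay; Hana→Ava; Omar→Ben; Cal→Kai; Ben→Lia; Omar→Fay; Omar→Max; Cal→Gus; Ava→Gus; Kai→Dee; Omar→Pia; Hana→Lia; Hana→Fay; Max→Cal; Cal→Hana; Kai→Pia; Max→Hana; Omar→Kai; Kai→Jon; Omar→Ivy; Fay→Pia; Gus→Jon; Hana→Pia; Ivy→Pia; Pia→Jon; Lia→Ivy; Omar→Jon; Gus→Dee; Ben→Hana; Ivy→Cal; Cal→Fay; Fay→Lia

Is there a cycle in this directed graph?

Yes

DFS with white/gray/black marking, starting from Ivy:
Ivy gray
  Cal gray
    Fay gray
      Lia gray
        Lia→Ivy: Ivy is gray → back edge
Back edge found, so a cycle exists: Ivy → Cal → Fay → Lia → Ivy.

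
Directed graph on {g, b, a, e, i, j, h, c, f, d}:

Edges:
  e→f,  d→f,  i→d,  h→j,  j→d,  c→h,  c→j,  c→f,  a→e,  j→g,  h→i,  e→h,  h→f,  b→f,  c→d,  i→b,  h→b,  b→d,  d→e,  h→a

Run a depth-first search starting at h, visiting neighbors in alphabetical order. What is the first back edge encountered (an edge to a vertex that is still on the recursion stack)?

DFS from h (visiting neighbors in alphabetical order); mark gray on enter, black on exit:
h gray
  a gray
    e gray
      f gray
      f black
      e→h: h is gray → back edge
First back edge: e → h.

e->h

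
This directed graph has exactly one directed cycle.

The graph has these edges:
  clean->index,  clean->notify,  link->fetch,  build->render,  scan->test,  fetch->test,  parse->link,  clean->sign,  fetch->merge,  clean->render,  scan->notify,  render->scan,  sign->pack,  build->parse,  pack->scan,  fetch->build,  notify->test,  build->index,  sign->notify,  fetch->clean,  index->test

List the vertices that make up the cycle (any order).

DFS with gray/black marking from fetch:
fetch gray
  clean gray
    sign gray
      notify gray
        test gray
        test black
      notify black
      pack gray
        scan gray
          scan→test: test black — skip
          scan→notify: notify black — skip
        scan black
      pack black
    sign black
    clean→notify: notify black — skip
    index gray
      index→test: test black — skip
    index black
    render gray
      render→scan: scan black — skip
    render black
  clean black
  build gray
    build→render: render black — skip
    parse gray
      link gray
        link→fetch: fetch is gray → back edge
Back edge closes the cycle fetch → build → parse → link → fetch; its vertices are {link, build, fetch, parse}.

link, build, fetch, parse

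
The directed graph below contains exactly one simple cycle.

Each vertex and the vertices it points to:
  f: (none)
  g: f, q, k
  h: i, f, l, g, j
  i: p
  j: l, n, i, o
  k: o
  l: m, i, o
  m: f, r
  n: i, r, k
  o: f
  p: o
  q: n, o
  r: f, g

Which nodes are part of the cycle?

g, n, q, r

DFS with gray/black marking from g:
g gray
  f gray
  f black
  q gray
    n gray
      i gray
        p gray
          o gray
            o→f: f black — skip
          o black
        p black
      i black
      r gray
        r→f: f black — skip
        r→g: g is gray → back edge
Back edge closes the cycle g → q → n → r → g; its vertices are {g, n, q, r}.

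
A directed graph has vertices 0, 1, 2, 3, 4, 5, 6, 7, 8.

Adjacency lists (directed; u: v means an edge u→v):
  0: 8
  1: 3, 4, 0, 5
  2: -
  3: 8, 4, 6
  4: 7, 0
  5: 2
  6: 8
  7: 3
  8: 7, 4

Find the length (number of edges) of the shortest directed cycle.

For each vertex v, BFS finds the shortest path from v back to v.
The shortest such closed walk is 3 → 8 → 7 → 3, length 3.

3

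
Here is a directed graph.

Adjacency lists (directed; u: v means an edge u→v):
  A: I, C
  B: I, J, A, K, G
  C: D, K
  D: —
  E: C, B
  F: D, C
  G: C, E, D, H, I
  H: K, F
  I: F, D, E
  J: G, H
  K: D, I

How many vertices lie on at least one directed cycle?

10

A vertex is on a directed cycle iff it belongs to a strongly connected component of size ≥ 2 (or has a self-loop).
The vertices on cycles are {A, B, C, E, F, G, H, I, J, K} — 10 in total.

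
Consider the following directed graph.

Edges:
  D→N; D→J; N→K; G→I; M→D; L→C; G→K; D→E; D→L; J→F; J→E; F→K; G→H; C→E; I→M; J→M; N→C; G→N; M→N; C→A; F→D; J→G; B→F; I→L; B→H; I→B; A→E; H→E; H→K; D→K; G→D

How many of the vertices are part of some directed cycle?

7

A vertex is on a directed cycle iff it belongs to a strongly connected component of size ≥ 2 (or has a self-loop).
The vertices on cycles are {B, D, F, G, I, J, M} — 7 in total.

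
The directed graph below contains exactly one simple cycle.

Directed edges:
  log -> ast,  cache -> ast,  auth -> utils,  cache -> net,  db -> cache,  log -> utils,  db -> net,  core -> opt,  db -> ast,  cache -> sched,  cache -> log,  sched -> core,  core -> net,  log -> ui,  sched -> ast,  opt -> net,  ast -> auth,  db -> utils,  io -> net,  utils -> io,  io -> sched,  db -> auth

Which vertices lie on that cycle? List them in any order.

io, ast, auth, sched, utils

DFS with gray/black marking from sched:
sched gray
  core gray
    net gray
    net black
    opt gray
      opt→net: net black — skip
    opt black
  core black
  ast gray
    auth gray
      utils gray
        io gray
          io→net: net black — skip
          io→sched: sched is gray → back edge
Back edge closes the cycle sched → ast → auth → utils → io → sched; its vertices are {io, ast, auth, sched, utils}.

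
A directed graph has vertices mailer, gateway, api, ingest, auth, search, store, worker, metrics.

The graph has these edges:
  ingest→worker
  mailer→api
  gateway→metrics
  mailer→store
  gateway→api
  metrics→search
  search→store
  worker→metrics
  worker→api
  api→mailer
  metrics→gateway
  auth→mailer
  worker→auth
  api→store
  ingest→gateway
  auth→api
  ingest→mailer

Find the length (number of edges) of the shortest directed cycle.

2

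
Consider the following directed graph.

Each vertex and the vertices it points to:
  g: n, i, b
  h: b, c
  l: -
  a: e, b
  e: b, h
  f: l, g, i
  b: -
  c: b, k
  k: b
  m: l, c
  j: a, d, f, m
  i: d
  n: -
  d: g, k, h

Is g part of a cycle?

Yes

g is on a cycle iff g can reach itself via ≥1 edge.
g → i → d → g — yes.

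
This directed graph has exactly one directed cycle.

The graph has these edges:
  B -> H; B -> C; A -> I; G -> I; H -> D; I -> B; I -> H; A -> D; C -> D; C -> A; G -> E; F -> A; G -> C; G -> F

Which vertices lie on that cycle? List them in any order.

DFS with gray/black marking from I:
I gray
  B gray
    C gray
      D gray
      D black
      A gray
        A→I: I is gray → back edge
Back edge closes the cycle I → B → C → A → I; its vertices are {A, B, C, I}.

A, B, C, I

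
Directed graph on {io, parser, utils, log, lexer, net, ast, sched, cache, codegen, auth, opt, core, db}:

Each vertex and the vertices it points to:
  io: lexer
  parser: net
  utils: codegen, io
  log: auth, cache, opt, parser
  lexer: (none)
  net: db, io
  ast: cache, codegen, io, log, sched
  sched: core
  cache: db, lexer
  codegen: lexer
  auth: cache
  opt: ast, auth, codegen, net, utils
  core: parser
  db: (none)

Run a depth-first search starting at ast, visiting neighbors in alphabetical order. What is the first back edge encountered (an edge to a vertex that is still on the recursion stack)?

opt→ast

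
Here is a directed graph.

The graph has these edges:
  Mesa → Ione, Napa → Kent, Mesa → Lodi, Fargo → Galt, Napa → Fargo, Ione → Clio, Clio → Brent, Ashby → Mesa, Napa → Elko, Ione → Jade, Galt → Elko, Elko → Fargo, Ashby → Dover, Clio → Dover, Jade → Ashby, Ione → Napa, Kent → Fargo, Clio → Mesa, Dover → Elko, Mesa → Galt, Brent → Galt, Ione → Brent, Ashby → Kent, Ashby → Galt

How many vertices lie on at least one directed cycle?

8

A vertex is on a directed cycle iff it belongs to a strongly connected component of size ≥ 2 (or has a self-loop).
The vertices on cycles are {Clio, Elko, Galt, Ione, Jade, Mesa, Ashby, Fargo} — 8 in total.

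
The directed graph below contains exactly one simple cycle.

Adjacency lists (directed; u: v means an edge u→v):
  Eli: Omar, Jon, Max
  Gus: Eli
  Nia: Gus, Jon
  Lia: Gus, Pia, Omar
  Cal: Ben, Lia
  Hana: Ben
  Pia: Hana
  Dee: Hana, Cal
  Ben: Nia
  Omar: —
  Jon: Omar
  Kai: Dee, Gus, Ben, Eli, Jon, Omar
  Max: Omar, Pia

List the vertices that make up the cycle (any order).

Ben, Eli, Gus, Max, Nia, Pia, Hana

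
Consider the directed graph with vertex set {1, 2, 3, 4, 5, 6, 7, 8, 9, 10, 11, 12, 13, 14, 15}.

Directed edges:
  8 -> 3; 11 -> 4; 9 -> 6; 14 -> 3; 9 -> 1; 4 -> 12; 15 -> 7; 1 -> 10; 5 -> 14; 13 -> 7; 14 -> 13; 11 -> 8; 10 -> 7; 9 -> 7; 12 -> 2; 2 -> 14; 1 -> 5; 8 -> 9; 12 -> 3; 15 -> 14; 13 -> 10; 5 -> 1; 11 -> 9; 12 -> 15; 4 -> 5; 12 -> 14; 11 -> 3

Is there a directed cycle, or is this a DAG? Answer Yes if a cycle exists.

DFS with white/gray/black marking, starting from 12:
12 gray
  2 gray
    14 gray
      3 gray
      3 black
      13 gray
        7 gray
        7 black
        10 gray
          10→7: 7 black — skip
        10 black
      13 black
    14 black
  2 black
  15 gray
    15→7: 7 black — skip
    15→14: 14 black — skip
  15 black
  12→14: 14 black — skip
  12→3: 3 black — skip
12 black
1 gray
  5 gray
    5→14: 14 black — skip
    5→1: 1 is gray → back edge
Back edge found, so a cycle exists: 1 → 5 → 1.

Yes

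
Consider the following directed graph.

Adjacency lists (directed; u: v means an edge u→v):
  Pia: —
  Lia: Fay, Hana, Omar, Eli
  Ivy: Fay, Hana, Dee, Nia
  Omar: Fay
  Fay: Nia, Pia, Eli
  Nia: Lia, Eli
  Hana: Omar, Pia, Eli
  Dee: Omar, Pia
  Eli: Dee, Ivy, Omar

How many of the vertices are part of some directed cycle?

8

A vertex is on a directed cycle iff it belongs to a strongly connected component of size ≥ 2 (or has a self-loop).
The vertices on cycles are {Dee, Eli, Fay, Ivy, Lia, Nia, Hana, Omar} — 8 in total.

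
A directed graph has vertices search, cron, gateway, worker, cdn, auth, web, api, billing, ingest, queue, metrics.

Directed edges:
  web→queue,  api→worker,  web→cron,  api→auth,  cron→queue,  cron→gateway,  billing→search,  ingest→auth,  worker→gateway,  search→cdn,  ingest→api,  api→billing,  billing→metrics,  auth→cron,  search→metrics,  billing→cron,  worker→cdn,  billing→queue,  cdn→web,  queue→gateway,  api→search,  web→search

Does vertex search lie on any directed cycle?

search is on a cycle iff search can reach itself via ≥1 edge.
search → cdn → web → search — yes.

Yes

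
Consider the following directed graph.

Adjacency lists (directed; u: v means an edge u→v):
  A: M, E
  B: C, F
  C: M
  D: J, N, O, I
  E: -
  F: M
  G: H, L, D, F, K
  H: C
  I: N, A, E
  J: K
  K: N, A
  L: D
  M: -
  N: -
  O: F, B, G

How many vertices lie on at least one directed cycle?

4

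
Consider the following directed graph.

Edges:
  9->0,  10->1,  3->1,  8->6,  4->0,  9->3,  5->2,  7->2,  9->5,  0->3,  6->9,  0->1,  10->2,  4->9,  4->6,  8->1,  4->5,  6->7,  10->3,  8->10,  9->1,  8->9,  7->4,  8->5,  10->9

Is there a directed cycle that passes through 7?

7 is on a cycle iff 7 can reach itself via ≥1 edge.
7 → 4 → 6 → 7 — yes.

Yes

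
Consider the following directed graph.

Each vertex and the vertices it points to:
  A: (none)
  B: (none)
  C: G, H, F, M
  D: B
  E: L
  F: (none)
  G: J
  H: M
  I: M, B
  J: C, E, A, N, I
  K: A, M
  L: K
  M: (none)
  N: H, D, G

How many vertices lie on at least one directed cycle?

4

A vertex is on a directed cycle iff it belongs to a strongly connected component of size ≥ 2 (or has a self-loop).
The vertices on cycles are {C, G, J, N} — 4 in total.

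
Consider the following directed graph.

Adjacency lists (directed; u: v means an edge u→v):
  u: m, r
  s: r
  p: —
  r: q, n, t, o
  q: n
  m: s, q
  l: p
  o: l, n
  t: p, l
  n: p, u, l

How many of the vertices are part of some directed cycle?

7

A vertex is on a directed cycle iff it belongs to a strongly connected component of size ≥ 2 (or has a self-loop).
The vertices on cycles are {m, n, o, q, r, s, u} — 7 in total.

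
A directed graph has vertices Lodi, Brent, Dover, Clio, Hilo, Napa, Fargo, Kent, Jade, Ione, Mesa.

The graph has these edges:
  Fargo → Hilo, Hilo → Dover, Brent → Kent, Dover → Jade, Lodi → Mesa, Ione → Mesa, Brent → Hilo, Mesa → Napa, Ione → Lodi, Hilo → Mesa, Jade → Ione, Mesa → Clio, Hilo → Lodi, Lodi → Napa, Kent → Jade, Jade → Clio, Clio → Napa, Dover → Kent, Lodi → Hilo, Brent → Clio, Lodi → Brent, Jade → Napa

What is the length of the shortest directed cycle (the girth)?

For each vertex v, BFS finds the shortest path from v back to v.
The shortest such closed walk is Hilo → Lodi → Hilo, length 2.

2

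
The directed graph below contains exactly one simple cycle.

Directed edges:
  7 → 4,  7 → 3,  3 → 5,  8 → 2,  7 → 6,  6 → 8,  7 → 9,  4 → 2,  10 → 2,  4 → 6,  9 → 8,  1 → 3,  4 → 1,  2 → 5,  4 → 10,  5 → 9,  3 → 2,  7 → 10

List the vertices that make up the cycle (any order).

2, 5, 8, 9

DFS with gray/black marking from 9:
9 gray
  8 gray
    2 gray
      5 gray
        5→9: 9 is gray → back edge
Back edge closes the cycle 9 → 8 → 2 → 5 → 9; its vertices are {2, 5, 8, 9}.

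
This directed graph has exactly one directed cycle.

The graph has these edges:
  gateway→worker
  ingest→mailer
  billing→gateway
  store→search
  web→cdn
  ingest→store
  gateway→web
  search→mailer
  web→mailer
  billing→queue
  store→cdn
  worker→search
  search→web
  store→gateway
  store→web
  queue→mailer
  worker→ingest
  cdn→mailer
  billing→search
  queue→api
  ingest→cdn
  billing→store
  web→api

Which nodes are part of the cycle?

DFS with gray/black marking from gateway:
gateway gray
  worker gray
    ingest gray
      mailer gray
      mailer black
      cdn gray
        cdn→mailer: mailer black — skip
      cdn black
      store gray
        web gray
          web→cdn: cdn black — skip
          web→mailer: mailer black — skip
          api gray
          api black
        web black
        store→gateway: gateway is gray → back edge
Back edge closes the cycle gateway → worker → ingest → store → gateway; its vertices are {store, ingest, worker, gateway}.

store, ingest, worker, gateway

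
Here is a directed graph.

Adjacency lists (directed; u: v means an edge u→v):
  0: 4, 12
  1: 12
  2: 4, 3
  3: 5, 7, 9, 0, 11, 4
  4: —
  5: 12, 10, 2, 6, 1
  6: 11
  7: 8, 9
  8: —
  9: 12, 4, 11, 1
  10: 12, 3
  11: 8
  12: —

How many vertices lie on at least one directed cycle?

4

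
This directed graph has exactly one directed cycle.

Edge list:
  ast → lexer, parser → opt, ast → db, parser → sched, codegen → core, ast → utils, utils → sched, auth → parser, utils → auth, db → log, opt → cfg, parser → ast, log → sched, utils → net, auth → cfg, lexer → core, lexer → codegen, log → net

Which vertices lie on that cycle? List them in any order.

ast, auth, utils, parser

DFS with gray/black marking from parser:
parser gray
  ast gray
    lexer gray
      core gray
      core black
      codegen gray
        codegen→core: core black — skip
      codegen black
    lexer black
    utils gray
      auth gray
        auth→parser: parser is gray → back edge
Back edge closes the cycle parser → ast → utils → auth → parser; its vertices are {ast, auth, utils, parser}.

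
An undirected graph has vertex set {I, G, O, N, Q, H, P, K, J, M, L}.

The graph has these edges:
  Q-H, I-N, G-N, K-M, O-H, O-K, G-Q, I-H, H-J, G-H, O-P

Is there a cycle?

Yes

DFS, tracking each vertex's parent; an edge to a visited non-parent vertex closes a cycle.
Start from K:
visit K (parent –)
  visit O (parent K)
    O–K: parent, skip
    visit H (parent O)
      visit J (parent H)
        J–H: parent, skip
      visit G (parent H)
        visit N (parent G)
          visit I (parent N)
            I–H: H visited and ≠ parent → cycle
Cycle: H – G – N – I – H.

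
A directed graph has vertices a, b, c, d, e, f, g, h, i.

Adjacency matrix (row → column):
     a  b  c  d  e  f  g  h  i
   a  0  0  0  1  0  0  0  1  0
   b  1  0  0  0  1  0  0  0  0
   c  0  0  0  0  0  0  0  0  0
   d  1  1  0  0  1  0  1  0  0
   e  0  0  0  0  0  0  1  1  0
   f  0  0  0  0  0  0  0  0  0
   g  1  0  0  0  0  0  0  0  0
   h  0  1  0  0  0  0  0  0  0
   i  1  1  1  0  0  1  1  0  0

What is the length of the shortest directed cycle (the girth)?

2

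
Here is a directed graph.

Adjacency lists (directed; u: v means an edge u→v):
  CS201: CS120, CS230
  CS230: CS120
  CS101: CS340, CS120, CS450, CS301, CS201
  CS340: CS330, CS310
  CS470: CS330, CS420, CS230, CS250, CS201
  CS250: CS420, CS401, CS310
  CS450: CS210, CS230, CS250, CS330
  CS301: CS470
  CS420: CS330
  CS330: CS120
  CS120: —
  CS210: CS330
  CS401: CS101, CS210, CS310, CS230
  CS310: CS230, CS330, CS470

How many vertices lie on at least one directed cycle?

A vertex is on a directed cycle iff it belongs to a strongly connected component of size ≥ 2 (or has a self-loop).
The vertices on cycles are {CS101, CS250, CS301, CS310, CS340, CS401, CS450, CS470} — 8 in total.

8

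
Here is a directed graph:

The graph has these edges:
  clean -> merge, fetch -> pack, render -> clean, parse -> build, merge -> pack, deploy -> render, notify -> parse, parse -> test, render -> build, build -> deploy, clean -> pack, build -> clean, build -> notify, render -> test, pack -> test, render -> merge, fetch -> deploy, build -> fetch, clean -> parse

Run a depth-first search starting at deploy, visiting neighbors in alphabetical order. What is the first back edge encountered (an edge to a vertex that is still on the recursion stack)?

parse->build

DFS from deploy (visiting neighbors in alphabetical order); mark gray on enter, black on exit:
deploy gray
  render gray
    build gray
      clean gray
        merge gray
          pack gray
            test gray
            test black
          pack black
        merge black
        clean→pack: pack black — skip
        parse gray
          parse→build: build is gray → back edge
First back edge: parse → build.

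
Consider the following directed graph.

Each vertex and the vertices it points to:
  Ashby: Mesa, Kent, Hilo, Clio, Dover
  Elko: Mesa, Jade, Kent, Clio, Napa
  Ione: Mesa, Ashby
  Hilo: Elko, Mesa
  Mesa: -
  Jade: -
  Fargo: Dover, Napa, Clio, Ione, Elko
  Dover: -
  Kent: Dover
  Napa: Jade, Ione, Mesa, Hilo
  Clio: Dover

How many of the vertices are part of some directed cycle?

A vertex is on a directed cycle iff it belongs to a strongly connected component of size ≥ 2 (or has a self-loop).
The vertices on cycles are {Elko, Hilo, Ione, Napa, Ashby} — 5 in total.

5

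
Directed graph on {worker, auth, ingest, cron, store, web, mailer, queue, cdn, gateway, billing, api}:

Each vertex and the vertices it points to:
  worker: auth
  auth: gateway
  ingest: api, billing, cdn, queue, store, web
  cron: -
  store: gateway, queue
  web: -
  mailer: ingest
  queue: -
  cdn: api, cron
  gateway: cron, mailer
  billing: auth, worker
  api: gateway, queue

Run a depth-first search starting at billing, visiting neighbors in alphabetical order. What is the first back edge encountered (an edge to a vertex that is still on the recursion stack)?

DFS from billing (visiting neighbors in alphabetical order); mark gray on enter, black on exit:
billing gray
  auth gray
    gateway gray
      cron gray
      cron black
      mailer gray
        ingest gray
          api gray
            api→gateway: gateway is gray → back edge
First back edge: api → gateway.

api->gateway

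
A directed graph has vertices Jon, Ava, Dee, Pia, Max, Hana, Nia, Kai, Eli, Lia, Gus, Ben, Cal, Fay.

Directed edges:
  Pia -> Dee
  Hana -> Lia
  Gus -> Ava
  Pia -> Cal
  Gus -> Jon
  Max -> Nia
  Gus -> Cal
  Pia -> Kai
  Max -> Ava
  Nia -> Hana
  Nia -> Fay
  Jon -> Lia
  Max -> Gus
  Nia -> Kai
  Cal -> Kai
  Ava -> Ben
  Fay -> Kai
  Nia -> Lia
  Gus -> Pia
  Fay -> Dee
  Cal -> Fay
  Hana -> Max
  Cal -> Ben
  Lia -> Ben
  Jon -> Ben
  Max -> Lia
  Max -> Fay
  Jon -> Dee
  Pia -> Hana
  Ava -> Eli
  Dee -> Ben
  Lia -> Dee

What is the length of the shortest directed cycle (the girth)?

3

For each vertex v, BFS finds the shortest path from v back to v.
The shortest such closed walk is Nia → Hana → Max → Nia, length 3.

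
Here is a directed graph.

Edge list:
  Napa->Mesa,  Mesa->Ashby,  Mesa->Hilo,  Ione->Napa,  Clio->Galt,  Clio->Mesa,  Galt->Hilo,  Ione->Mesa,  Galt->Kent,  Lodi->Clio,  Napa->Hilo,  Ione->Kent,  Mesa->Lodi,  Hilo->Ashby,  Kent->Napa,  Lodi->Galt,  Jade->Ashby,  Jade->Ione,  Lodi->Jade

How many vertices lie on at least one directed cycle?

8

A vertex is on a directed cycle iff it belongs to a strongly connected component of size ≥ 2 (or has a self-loop).
The vertices on cycles are {Clio, Galt, Ione, Jade, Kent, Lodi, Mesa, Napa} — 8 in total.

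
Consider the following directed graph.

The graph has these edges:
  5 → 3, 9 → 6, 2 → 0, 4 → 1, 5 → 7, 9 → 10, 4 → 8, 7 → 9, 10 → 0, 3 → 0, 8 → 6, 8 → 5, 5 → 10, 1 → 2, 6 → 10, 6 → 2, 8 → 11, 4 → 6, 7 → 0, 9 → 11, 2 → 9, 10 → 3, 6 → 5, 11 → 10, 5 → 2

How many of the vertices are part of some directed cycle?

5

A vertex is on a directed cycle iff it belongs to a strongly connected component of size ≥ 2 (or has a self-loop).
The vertices on cycles are {2, 5, 6, 7, 9} — 5 in total.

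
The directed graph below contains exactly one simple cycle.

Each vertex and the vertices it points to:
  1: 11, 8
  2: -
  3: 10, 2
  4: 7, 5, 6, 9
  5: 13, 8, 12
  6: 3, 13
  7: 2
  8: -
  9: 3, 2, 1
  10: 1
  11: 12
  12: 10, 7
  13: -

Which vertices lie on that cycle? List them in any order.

1, 10, 11, 12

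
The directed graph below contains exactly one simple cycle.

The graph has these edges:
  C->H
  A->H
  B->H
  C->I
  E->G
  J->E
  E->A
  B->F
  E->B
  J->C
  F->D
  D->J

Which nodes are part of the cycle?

B, D, E, F, J

DFS with gray/black marking from D:
D gray
  J gray
    C gray
      H gray
      H black
      I gray
      I black
    C black
    E gray
      B gray
        F gray
          F→D: D is gray → back edge
Back edge closes the cycle D → J → E → B → F → D; its vertices are {B, D, E, F, J}.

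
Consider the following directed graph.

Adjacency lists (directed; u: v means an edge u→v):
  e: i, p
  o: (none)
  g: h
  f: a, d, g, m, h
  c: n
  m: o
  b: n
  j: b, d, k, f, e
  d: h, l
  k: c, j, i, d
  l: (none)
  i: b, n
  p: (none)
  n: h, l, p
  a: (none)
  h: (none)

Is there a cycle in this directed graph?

Yes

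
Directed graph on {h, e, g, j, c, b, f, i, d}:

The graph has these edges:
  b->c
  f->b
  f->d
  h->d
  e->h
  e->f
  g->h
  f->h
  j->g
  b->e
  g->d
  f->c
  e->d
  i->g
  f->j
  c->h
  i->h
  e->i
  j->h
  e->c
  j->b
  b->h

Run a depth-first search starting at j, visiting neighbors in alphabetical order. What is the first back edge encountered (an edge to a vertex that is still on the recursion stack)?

f->b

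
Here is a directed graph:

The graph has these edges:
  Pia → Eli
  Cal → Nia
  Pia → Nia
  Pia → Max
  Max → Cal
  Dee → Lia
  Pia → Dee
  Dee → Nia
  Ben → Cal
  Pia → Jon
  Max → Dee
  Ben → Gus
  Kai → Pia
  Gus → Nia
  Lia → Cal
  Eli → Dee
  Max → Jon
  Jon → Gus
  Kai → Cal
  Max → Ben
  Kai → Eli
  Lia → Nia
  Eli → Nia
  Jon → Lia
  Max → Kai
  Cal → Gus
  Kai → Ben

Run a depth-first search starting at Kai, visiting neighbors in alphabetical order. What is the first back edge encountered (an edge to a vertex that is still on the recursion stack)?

DFS from Kai (visiting neighbors in alphabetical order); mark gray on enter, black on exit:
Kai gray
  Ben gray
    Cal gray
      Gus gray
        Nia gray
        Nia black
      Gus black
      Cal→Nia: Nia black — skip
    Cal black
    Ben→Gus: Gus black — skip
  Ben black
  Kai→Cal: Cal black — skip
  Eli gray
    Dee gray
      Lia gray
        Lia→Cal: Cal black — skip
        Lia→Nia: Nia black — skip
      Lia black
      Dee→Nia: Nia black — skip
    Dee black
    Eli→Nia: Nia black — skip
  Eli black
  Pia gray
    Pia→Dee: Dee black — skip
    Pia→Eli: Eli black — skip
    Jon gray
      Jon→Gus: Gus black — skip
      Jon→Lia: Lia black — skip
    Jon black
    Max gray
      Max→Ben: Ben black — skip
      Max→Cal: Cal black — skip
      Max→Dee: Dee black — skip
      Max→Jon: Jon black — skip
      Max→Kai: Kai is gray → back edge
First back edge: Max → Kai.

Max->Kai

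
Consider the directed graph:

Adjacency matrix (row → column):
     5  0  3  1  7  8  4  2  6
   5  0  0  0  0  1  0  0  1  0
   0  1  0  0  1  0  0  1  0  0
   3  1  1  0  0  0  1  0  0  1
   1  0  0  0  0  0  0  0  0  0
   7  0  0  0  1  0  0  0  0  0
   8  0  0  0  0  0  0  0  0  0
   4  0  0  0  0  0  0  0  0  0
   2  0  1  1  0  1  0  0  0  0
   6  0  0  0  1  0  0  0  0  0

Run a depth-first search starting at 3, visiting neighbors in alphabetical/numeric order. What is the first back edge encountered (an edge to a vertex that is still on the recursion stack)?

2→0

DFS from 3 (visiting neighbors in alphabetical/numeric order); mark gray on enter, black on exit:
3 gray
  0 gray
    1 gray
    1 black
    4 gray
    4 black
    5 gray
      2 gray
        2→0: 0 is gray → back edge
First back edge: 2 → 0.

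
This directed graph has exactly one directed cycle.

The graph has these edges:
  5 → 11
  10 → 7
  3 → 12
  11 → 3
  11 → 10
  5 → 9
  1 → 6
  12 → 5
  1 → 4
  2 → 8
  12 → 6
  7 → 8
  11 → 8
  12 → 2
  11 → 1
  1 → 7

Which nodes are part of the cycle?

DFS with gray/black marking from 11:
11 gray
  1 gray
    7 gray
      8 gray
      8 black
    7 black
    4 gray
    4 black
    6 gray
    6 black
  1 black
  11→8: 8 black — skip
  3 gray
    12 gray
      5 gray
        5→11: 11 is gray → back edge
Back edge closes the cycle 11 → 3 → 12 → 5 → 11; its vertices are {3, 5, 11, 12}.

3, 5, 11, 12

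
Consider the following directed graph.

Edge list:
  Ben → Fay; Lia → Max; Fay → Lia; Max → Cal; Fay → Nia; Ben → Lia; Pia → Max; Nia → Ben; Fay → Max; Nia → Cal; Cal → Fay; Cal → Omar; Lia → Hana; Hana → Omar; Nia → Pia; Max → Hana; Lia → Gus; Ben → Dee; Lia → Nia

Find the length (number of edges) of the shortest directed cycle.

3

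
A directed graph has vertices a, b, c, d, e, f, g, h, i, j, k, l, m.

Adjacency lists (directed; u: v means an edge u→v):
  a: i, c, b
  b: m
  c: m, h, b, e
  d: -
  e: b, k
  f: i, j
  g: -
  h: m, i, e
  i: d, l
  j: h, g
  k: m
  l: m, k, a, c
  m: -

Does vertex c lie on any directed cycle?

Yes

c is on a cycle iff c can reach itself via ≥1 edge.
c → h → i → l → c — yes.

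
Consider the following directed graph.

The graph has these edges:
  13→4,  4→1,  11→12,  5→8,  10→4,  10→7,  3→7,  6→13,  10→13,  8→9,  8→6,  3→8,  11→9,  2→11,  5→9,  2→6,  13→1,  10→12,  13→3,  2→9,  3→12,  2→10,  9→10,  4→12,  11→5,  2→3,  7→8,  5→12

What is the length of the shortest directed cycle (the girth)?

For each vertex v, BFS finds the shortest path from v back to v.
The shortest such closed walk is 10 → 7 → 8 → 9 → 10, length 4.

4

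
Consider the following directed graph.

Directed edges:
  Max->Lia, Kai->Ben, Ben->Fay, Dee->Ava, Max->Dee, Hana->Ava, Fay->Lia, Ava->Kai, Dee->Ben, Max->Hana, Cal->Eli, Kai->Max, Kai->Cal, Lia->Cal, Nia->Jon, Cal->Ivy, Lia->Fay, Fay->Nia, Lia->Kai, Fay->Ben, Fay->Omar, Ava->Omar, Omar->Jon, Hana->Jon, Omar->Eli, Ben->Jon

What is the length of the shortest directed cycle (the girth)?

2

For each vertex v, BFS finds the shortest path from v back to v.
The shortest such closed walk is Lia → Fay → Lia, length 2.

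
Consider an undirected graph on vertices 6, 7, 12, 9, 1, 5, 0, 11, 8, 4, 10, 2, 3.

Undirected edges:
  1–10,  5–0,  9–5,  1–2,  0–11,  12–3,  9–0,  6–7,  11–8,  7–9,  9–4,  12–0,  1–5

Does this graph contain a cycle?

Yes

DFS, tracking each vertex's parent; an edge to a visited non-parent vertex closes a cycle.
Start from 5:
visit 5 (parent –)
  visit 0 (parent 5)
    visit 9 (parent 0)
      visit 7 (parent 9)
        visit 6 (parent 7)
          6–7: parent, skip
        7–9: parent, skip
      9–5: 5 visited and ≠ parent → cycle
Cycle: 5 – 0 – 9 – 5.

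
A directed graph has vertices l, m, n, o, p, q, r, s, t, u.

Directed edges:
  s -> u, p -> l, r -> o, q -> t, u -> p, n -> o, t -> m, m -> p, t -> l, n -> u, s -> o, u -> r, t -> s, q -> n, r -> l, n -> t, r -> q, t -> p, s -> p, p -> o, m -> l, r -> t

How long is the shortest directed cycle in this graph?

4

For each vertex v, BFS finds the shortest path from v back to v.
The shortest such closed walk is u → r → t → s → u, length 4.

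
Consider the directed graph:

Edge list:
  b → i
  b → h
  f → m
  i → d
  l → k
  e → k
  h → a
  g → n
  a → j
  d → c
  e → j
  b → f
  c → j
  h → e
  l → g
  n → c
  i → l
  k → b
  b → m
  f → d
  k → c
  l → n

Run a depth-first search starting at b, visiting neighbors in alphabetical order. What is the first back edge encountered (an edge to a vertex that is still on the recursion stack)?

DFS from b (visiting neighbors in alphabetical order); mark gray on enter, black on exit:
b gray
  f gray
    d gray
      c gray
        j gray
        j black
      c black
    d black
    m gray
    m black
  f black
  h gray
    a gray
      a→j: j black — skip
    a black
    e gray
      e→j: j black — skip
      k gray
        k→b: b is gray → back edge
First back edge: k → b.

k->b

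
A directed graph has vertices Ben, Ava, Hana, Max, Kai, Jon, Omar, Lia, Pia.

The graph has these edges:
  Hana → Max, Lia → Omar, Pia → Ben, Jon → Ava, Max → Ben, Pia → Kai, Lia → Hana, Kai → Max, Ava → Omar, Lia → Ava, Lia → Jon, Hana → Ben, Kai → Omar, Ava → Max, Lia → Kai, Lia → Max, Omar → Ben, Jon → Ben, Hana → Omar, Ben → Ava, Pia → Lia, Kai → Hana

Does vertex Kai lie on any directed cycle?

No

Kai lies on a cycle iff there is a path from Kai back to itself.
Exploring from Kai, it never reaches itself; equivalently, its strongly connected component is a singleton.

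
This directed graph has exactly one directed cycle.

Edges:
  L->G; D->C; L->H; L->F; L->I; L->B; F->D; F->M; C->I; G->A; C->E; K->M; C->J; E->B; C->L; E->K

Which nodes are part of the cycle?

DFS with gray/black marking from C:
C gray
  L gray
    B gray
    B black
    I gray
    I black
    H gray
    H black
    F gray
      D gray
        D→C: C is gray → back edge
Back edge closes the cycle C → L → F → D → C; its vertices are {C, D, F, L}.

C, D, F, L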